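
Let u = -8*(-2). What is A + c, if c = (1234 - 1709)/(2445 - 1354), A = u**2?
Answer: 278821/1091 ≈ 255.56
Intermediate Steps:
u = 16
A = 256 (A = 16**2 = 256)
c = -475/1091 ≈ -0.43538
A + c = 256 - 475/1091 = 278821/1091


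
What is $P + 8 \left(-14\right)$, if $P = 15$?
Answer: $-97$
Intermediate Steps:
$P + 8 \left(-14\right) = 15 + 8 \left(-14\right) = 15 - 112 = -97$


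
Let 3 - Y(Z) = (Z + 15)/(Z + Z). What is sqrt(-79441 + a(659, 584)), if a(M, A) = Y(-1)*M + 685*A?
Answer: sqrt(327189) ≈ 572.00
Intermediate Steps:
Y(Z) = 3 - (15 + Z)/(2*Z) (Y(Z) = 3 - (Z + 15)/(Z + Z) = 3 - (15 + Z)/(2*Z))
a(M, A) = 10*M + 685*A (a(M, A) = ((5/2)*(-3 - 1)/(-1))*M + 685*A = ((5/2)*(-1)*(-4))*M + 685*A = 10*M + 685*A)
sqrt(-79441 + a(659, 584)) = sqrt(-79441 + (10*659 + 685*584)) = sqrt(-79441 + (6590 + 400040)) = sqrt(-79441 + 406630) = sqrt(327189)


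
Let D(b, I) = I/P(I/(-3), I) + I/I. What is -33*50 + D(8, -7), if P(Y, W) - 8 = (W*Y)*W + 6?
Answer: -90698/55 ≈ -1649.1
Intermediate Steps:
P(Y, W) = 14 + Y*W² (P(Y, W) = 8 + ((W*Y)*W + 6) = 8 + (Y*W² + 6) = 8 + (6 + Y*W²) = 14 + Y*W²)
D(b, I) = 1 + I/(14 - I³/3) (D(b, I) = I/(14 + (I/(-3))*I²) + I/I = I/(14 + (I*(-⅓))*I²) + 1 = I/(14 + (-I/3)*I²) + 1 = I/(14 - I³/3) + 1 = 1 + I/(14 - I³/3))
-33*50 + D(8, -7) = -33*50 + (42 - 1*(-7)³ + 3*(-7))/(42 - 1*(-7)³) = -1650 + (42 - 1*(-343) - 21)/(42 - 1*(-343)) = -1650 + (42 + 343 - 21)/(42 + 343) = -1650 + 364/385 = -1650 + (1/385)*364 = -1650 + 52/55 = -90698/55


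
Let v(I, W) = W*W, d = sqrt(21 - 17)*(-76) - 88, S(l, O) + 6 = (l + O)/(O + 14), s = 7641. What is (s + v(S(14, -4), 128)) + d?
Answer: 23785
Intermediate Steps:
S(l, O) = -6 + (O + l)/(14 + O) (S(l, O) = -6 + (l + O)/(O + 14) = -6 + (O + l)/(14 + O))
d = -240 (d = sqrt(4)*(-76) - 88 = 2*(-76) - 88 = -152 - 88 = -240)
v(I, W) = W**2
(s + v(S(14, -4), 128)) + d = (7641 + 128**2) - 240 = (7641 + 16384) - 240 = 24025 - 240 = 23785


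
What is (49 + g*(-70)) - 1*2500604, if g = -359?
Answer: -2475425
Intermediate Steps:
(49 + g*(-70)) - 1*2500604 = (49 - 359*(-70)) - 1*2500604 = (49 + 25130) - 2500604 = 25179 - 2500604 = -2475425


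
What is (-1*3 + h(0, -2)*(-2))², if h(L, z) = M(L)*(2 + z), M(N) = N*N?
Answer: 9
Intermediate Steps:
M(N) = N²
h(L, z) = L²*(2 + z)
(-1*3 + h(0, -2)*(-2))² = (-1*3 + (0²*(2 - 2))*(-2))² = (-3 + (0*0)*(-2))² = (-3 + 0*(-2))² = (-3 + 0)² = (-3)² = 9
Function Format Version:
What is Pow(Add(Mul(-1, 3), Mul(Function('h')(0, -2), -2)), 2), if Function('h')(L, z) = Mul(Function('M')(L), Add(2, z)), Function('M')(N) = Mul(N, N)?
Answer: 9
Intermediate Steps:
Function('M')(N) = Pow(N, 2)
Function('h')(L, z) = Mul(Pow(L, 2), Add(2, z))
Pow(Add(Mul(-1, 3), Mul(Function('h')(0, -2), -2)), 2) = Pow(Add(Mul(-1, 3), Mul(Mul(Pow(0, 2), Add(2, -2)), -2)), 2) = Pow(Add(-3, Mul(Mul(0, 0), -2)), 2) = Pow(Add(-3, Mul(0, -2)), 2) = Pow(Add(-3, 0), 2) = Pow(-3, 2) = 9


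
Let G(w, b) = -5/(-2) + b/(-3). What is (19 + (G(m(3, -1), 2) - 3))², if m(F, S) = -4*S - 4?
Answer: 11449/36 ≈ 318.03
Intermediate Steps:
m(F, S) = -4 - 4*S
G(w, b) = 5/2 - b/3 (G(w, b) = -5*(-½) + b*(-⅓) = 5/2 - b/3)
(19 + (G(m(3, -1), 2) - 3))² = (19 + ((5/2 - ⅓*2) - 3))² = (19 + ((5/2 - ⅔) - 3))² = (19 + (11/6 - 3))² = (19 - 7/6)² = (107/6)² = 11449/36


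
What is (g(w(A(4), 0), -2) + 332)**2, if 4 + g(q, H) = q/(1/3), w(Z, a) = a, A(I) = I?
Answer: 107584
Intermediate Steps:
g(q, H) = -4 + 3*q (g(q, H) = -4 + q/(1/3) = -4 + q*3 = -4 + 3*q)
(g(w(A(4), 0), -2) + 332)**2 = ((-4 + 3*0) + 332)**2 = ((-4 + 0) + 332)**2 = (-4 + 332)**2 = 328**2 = 107584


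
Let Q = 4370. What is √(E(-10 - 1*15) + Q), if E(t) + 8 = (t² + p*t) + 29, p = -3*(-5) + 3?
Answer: √4566 ≈ 67.572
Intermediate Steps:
p = 18 (p = 15 + 3 = 18)
E(t) = 21 + t² + 18*t (E(t) = -8 + ((t² + 18*t) + 29) = -8 + (29 + t² + 18*t) = 21 + t² + 18*t)
√(E(-10 - 1*15) + Q) = √((21 + (-10 - 1*15)² + 18*(-10 - 1*15)) + 4370) = √((21 + (-10 - 15)² + 18*(-10 - 15)) + 4370) = √((21 + (-25)² + 18*(-25)) + 4370) = √((21 + 625 - 450) + 4370) = √(196 + 4370) = √4566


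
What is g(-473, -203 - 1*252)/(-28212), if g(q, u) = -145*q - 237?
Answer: -17087/7053 ≈ -2.4227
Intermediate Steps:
g(q, u) = -237 - 145*q
g(-473, -203 - 1*252)/(-28212) = (-237 - 145*(-473))/(-28212) = (-237 + 68585)*(-1/28212) = 68348*(-1/28212) = -17087/7053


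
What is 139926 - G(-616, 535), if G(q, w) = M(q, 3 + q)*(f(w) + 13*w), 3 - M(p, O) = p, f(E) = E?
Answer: -4496384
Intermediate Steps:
M(p, O) = 3 - p
G(q, w) = 14*w*(3 - q) (G(q, w) = (3 - q)*(w + 13*w) = (3 - q)*(14*w) = 14*w*(3 - q))
139926 - G(-616, 535) = 139926 - 14*535*(3 - 1*(-616)) = 139926 - 14*535*(3 + 616) = 139926 - 14*535*619 = 139926 - 1*4636310 = 139926 - 4636310 = -4496384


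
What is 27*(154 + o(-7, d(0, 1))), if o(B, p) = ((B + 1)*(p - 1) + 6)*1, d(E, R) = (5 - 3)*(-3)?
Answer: 5454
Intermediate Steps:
d(E, R) = -6 (d(E, R) = 2*(-3) = -6)
o(B, p) = 6 + (1 + B)*(-1 + p) (o(B, p) = ((1 + B)*(-1 + p) + 6)*1 = (6 + (1 + B)*(-1 + p))*1 = 6 + (1 + B)*(-1 + p))
27*(154 + o(-7, d(0, 1))) = 27*(154 + (5 - 6 - 1*(-7) - 7*(-6))) = 27*(154 + (5 - 6 + 7 + 42)) = 27*(154 + 48) = 27*202 = 5454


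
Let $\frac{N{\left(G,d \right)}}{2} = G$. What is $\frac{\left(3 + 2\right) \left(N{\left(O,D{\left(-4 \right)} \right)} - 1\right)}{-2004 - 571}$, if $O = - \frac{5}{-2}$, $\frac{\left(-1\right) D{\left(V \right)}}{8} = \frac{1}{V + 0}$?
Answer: $- \frac{4}{515} \approx -0.007767$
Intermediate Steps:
$D{\left(V \right)} = - \frac{8}{V}$ ($D{\left(V \right)} = - \frac{8}{V + 0} = - \frac{8}{V}$)
$O = \frac{5}{2}$ ($O = \left(-5\right) \left(- \frac{1}{2}\right) = \frac{5}{2} \approx 2.5$)
$N{\left(G,d \right)} = 2 G$
$\frac{\left(3 + 2\right) \left(N{\left(O,D{\left(-4 \right)} \right)} - 1\right)}{-2004 - 571} = \frac{\left(3 + 2\right) \left(2 \cdot \frac{5}{2} - 1\right)}{-2004 - 571} = \frac{5 \left(5 - 1\right)}{-2575} = - \frac{5 \cdot 4}{2575} = \left(- \frac{1}{2575}\right) 20 = - \frac{4}{515}$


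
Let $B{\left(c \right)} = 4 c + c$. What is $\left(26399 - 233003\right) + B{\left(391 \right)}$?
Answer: $-204649$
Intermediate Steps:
$B{\left(c \right)} = 5 c$
$\left(26399 - 233003\right) + B{\left(391 \right)} = \left(26399 - 233003\right) + 5 \cdot 391 = -206604 + 1955 = -204649$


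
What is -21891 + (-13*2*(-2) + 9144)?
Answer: -12695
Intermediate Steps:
-21891 + (-13*2*(-2) + 9144) = -21891 + (-26*(-2) + 9144) = -21891 + (52 + 9144) = -21891 + 9196 = -12695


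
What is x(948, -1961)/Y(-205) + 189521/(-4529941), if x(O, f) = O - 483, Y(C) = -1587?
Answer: -802397464/2396338789 ≈ -0.33484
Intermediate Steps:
x(O, f) = -483 + O
x(948, -1961)/Y(-205) + 189521/(-4529941) = (-483 + 948)/(-1587) + 189521/(-4529941) = 465*(-1/1587) + 189521*(-1/4529941) = -155/529 - 189521/4529941 = -802397464/2396338789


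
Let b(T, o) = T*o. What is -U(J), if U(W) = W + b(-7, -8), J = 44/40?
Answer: -571/10 ≈ -57.100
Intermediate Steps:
J = 11/10 (J = 44*(1/40) = 11/10 ≈ 1.1000)
U(W) = 56 + W (U(W) = W - 7*(-8) = W + 56 = 56 + W)
-U(J) = -(56 + 11/10) = -1*571/10 = -571/10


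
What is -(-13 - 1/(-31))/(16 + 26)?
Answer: 67/217 ≈ 0.30876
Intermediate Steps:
-(-13 - 1/(-31))/(16 + 26) = -(-13 - 1*(-1/31))/42 = -(-13 + 1/31)/42 = -(-402)/(31*42) = -1*(-67/217) = 67/217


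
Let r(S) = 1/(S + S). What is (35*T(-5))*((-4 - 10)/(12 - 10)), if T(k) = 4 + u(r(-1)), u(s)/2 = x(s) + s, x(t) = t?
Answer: -490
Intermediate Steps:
r(S) = 1/(2*S)
u(s) = 4*s (u(s) = 2*(s + s) = 2*(2*s) = 4*s)
T(k) = 2 (T(k) = 4 + 4*((½)/(-1)) = 4 + 4*((½)*(-1)) = 4 + 4*(-½) = 4 - 2 = 2)
(35*T(-5))*((-4 - 10)/(12 - 10)) = (35*2)*((-4 - 10)/(12 - 10)) = 70*(-14/2) = 70*(-14*½) = 70*(-7) = -490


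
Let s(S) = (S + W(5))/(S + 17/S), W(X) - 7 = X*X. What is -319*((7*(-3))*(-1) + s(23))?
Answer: -4061189/546 ≈ -7438.1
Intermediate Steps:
W(X) = 7 + X² (W(X) = 7 + X*X = 7 + X²)
s(S) = (32 + S)/(S + 17/S) (s(S) = (S + (7 + 5²))/(S + 17/S) = (S + (7 + 25))/(S + 17/S) = (S + 32)/(S + 17/S) = (32 + S)/(S + 17/S))
-319*((7*(-3))*(-1) + s(23)) = -319*((7*(-3))*(-1) + 23*(32 + 23)/(17 + 23²)) = -319*(-21*(-1) + 23*55/(17 + 529)) = -319*(21 + 23*55/546) = -319*(21 + 23*(1/546)*55) = -319*(21 + 1265/546) = -319*12731/546 = -4061189/546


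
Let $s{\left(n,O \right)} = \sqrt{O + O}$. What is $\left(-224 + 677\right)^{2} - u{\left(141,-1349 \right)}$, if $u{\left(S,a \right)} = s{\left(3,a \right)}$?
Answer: $205209 - i \sqrt{2698} \approx 2.0521 \cdot 10^{5} - 51.942 i$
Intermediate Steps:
$s{\left(n,O \right)} = \sqrt{2} \sqrt{O}$ ($s{\left(n,O \right)} = \sqrt{2 O} = \sqrt{2} \sqrt{O}$)
$u{\left(S,a \right)} = \sqrt{2} \sqrt{a}$
$\left(-224 + 677\right)^{2} - u{\left(141,-1349 \right)} = \left(-224 + 677\right)^{2} - \sqrt{2} \sqrt{-1349} = 453^{2} - \sqrt{2} i \sqrt{1349} = 205209 - i \sqrt{2698}$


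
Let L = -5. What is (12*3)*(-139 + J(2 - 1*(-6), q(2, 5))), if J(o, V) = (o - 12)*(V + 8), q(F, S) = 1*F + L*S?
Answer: -2844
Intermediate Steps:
q(F, S) = F - 5*S (q(F, S) = 1*F - 5*S = F - 5*S)
J(o, V) = (-12 + o)*(8 + V)
(12*3)*(-139 + J(2 - 1*(-6), q(2, 5))) = (12*3)*(-139 + (-96 - 12*(2 - 5*5) + 8*(2 - 1*(-6)) + (2 - 5*5)*(2 - 1*(-6)))) = 36*(-139 + (-96 - 12*(2 - 25) + 8*(2 + 6) + (2 - 25)*(2 + 6))) = 36*(-139 + (-96 - 12*(-23) + 8*8 - 23*8)) = 36*(-139 + (-96 + 276 + 64 - 184)) = 36*(-139 + 60) = 36*(-79) = -2844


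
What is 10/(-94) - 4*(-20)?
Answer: 3755/47 ≈ 79.894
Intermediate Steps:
10/(-94) - 4*(-20) = 10*(-1/94) + 80 = -5/47 + 80 = 3755/47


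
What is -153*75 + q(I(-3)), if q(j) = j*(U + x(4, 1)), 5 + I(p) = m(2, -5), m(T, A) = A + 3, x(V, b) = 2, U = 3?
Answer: -11510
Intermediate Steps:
m(T, A) = 3 + A
I(p) = -7 (I(p) = -5 + (3 - 5) = -5 - 2 = -7)
q(j) = 5*j (q(j) = j*(3 + 2) = j*5 = 5*j)
-153*75 + q(I(-3)) = -153*75 + 5*(-7) = -11475 - 35 = -11510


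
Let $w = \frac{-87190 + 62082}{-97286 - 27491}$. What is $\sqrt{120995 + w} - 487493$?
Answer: $-487493 + \frac{\sqrt{1883810553611271}}{124777} \approx -4.8715 \cdot 10^{5}$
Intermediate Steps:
$w = \frac{25108}{124777}$ ($w = - \frac{25108}{-124777} = \left(-25108\right) \left(- \frac{1}{124777}\right) = \frac{25108}{124777} \approx 0.20122$)
$\sqrt{120995 + w} - 487493 = \sqrt{120995 + \frac{25108}{124777}} - 487493 = \sqrt{\frac{15097418223}{124777}} - 487493 = \frac{\sqrt{1883810553611271}}{124777} - 487493 = -487493 + \frac{\sqrt{1883810553611271}}{124777}$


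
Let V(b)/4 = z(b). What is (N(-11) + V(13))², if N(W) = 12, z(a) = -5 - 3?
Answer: 400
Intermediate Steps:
z(a) = -8
V(b) = -32 (V(b) = 4*(-8) = -32)
(N(-11) + V(13))² = (12 - 32)² = (-20)² = 400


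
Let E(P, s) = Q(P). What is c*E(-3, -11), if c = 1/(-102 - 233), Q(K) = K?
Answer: 3/335 ≈ 0.0089552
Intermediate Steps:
E(P, s) = P
c = -1/335 (c = 1/(-335) = -1/335 ≈ -0.0029851)
c*E(-3, -11) = -1/335*(-3) = 3/335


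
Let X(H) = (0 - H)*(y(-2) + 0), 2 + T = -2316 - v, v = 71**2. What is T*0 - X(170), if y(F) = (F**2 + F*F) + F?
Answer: 1020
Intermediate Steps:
v = 5041
y(F) = F + 2*F**2 (y(F) = (F**2 + F**2) + F = 2*F**2 + F = F + 2*F**2)
T = -7359 (T = -2 + (-2316 - 1*5041) = -2 + (-2316 - 5041) = -2 - 7357 = -7359)
X(H) = -6*H (X(H) = (0 - H)*(-2*(1 + 2*(-2)) + 0) = (-H)*(-2*(1 - 4) + 0) = (-H)*(-2*(-3) + 0) = (-H)*(6 + 0) = -H*6 = -6*H)
T*0 - X(170) = -7359*0 - (-6)*170 = 0 - 1*(-1020) = 0 + 1020 = 1020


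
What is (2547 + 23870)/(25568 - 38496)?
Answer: -26417/12928 ≈ -2.0434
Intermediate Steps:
(2547 + 23870)/(25568 - 38496) = 26417/(-12928) = 26417*(-1/12928) = -26417/12928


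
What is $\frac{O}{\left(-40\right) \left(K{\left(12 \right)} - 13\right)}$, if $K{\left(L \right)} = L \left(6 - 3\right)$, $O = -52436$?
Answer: $\frac{13109}{230} \approx 56.996$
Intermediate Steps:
$K{\left(L \right)} = 3 L$ ($K{\left(L \right)} = L 3 = 3 L$)
$\frac{O}{\left(-40\right) \left(K{\left(12 \right)} - 13\right)} = - \frac{52436}{\left(-40\right) \left(3 \cdot 12 - 13\right)} = - \frac{52436}{\left(-40\right) \left(36 - 13\right)} = - \frac{52436}{\left(-40\right) 23} = - \frac{52436}{-920} = \left(-52436\right) \left(- \frac{1}{920}\right) = \frac{13109}{230}$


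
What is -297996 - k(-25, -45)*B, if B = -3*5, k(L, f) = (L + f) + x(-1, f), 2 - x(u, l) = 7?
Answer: -299121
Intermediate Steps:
x(u, l) = -5 (x(u, l) = 2 - 1*7 = 2 - 7 = -5)
k(L, f) = -5 + L + f (k(L, f) = (L + f) - 5 = -5 + L + f)
B = -15
-297996 - k(-25, -45)*B = -297996 - (-5 - 25 - 45)*(-15) = -297996 - (-75)*(-15) = -297996 - 1*1125 = -297996 - 1125 = -299121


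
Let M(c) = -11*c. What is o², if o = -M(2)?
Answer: 484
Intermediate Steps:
o = 22 (o = -(-11)*2 = -1*(-22) = 22)
o² = 22² = 484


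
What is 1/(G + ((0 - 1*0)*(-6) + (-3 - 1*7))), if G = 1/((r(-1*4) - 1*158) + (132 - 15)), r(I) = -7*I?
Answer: -13/131 ≈ -0.099237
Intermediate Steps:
G = -1/13 (G = 1/((-(-7)*4 - 1*158) + (132 - 15)) = 1/((-7*(-4) - 158) + 117) = 1/((28 - 158) + 117) = 1/(-130 + 117) = 1/(-13) = -1/13 ≈ -0.076923)
1/(G + ((0 - 1*0)*(-6) + (-3 - 1*7))) = 1/(-1/13 + ((0 - 1*0)*(-6) + (-3 - 1*7))) = 1/(-1/13 + ((0 + 0)*(-6) + (-3 - 7))) = 1/(-1/13 + (0*(-6) - 10)) = 1/(-1/13 + (0 - 10)) = 1/(-1/13 - 10) = 1/(-131/13) = -13/131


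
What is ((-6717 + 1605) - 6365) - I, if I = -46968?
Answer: 35491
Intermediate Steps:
((-6717 + 1605) - 6365) - I = ((-6717 + 1605) - 6365) - 1*(-46968) = (-5112 - 6365) + 46968 = -11477 + 46968 = 35491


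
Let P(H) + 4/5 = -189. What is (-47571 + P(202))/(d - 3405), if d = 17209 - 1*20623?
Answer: 238804/34095 ≈ 7.0041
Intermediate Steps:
P(H) = -949/5 (P(H) = -⅘ - 189 = -949/5)
d = -3414 (d = 17209 - 20623 = -3414)
(-47571 + P(202))/(d - 3405) = (-47571 - 949/5)/(-3414 - 3405) = -238804/5/(-6819) = -238804/5*(-1/6819) = 238804/34095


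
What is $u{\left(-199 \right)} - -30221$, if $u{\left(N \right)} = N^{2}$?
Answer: $69822$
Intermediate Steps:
$u{\left(-199 \right)} - -30221 = \left(-199\right)^{2} - -30221 = 39601 + 30221 = 69822$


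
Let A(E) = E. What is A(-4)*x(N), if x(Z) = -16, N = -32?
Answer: 64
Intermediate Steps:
A(-4)*x(N) = -4*(-16) = 64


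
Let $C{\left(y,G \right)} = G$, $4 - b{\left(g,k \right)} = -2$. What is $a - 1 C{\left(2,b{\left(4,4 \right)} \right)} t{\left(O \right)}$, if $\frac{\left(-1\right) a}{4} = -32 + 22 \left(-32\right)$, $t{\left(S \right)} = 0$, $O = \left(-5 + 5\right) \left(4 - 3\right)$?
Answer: $2944$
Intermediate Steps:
$b{\left(g,k \right)} = 6$ ($b{\left(g,k \right)} = 4 - -2 = 4 + 2 = 6$)
$O = 0$ ($O = 0 \cdot 1 = 0$)
$a = 2944$ ($a = - 4 \left(-32 + 22 \left(-32\right)\right) = - 4 \left(-32 - 704\right) = \left(-4\right) \left(-736\right) = 2944$)
$a - 1 C{\left(2,b{\left(4,4 \right)} \right)} t{\left(O \right)} = 2944 - 1 \cdot 6 \cdot 0 = 2944 - 6 \cdot 0 = 2944 - 0 = 2944 + 0 = 2944$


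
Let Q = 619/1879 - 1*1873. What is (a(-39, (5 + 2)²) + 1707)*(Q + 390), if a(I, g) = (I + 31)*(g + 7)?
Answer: -3507495942/1879 ≈ -1.8667e+6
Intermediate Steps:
a(I, g) = (7 + g)*(31 + I) (a(I, g) = (31 + I)*(7 + g) = (7 + g)*(31 + I))
Q = -3518748/1879 (Q = 619*(1/1879) - 1873 = 619/1879 - 1873 = -3518748/1879 ≈ -1872.7)
(a(-39, (5 + 2)²) + 1707)*(Q + 390) = ((217 + 7*(-39) + 31*(5 + 2)² - 39*(5 + 2)²) + 1707)*(-3518748/1879 + 390) = ((217 - 273 + 31*7² - 39*7²) + 1707)*(-2785938/1879) = ((217 - 273 + 31*49 - 39*49) + 1707)*(-2785938/1879) = ((217 - 273 + 1519 - 1911) + 1707)*(-2785938/1879) = (-448 + 1707)*(-2785938/1879) = 1259*(-2785938/1879) = -3507495942/1879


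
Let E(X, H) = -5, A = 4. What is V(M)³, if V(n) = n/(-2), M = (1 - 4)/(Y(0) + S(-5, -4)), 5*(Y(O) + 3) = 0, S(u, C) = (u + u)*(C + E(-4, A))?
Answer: 1/195112 ≈ 5.1253e-6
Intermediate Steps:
S(u, C) = 2*u*(-5 + C) (S(u, C) = (u + u)*(C - 5) = (2*u)*(-5 + C) = 2*u*(-5 + C))
Y(O) = -3 (Y(O) = -3 + (⅕)*0 = -3 + 0 = -3)
M = -1/29 (M = (1 - 4)/(-3 + 2*(-5)*(-5 - 4)) = -3/(-3 + 2*(-5)*(-9)) = -3/(-3 + 90) = -3/87 = -3*1/87 = -1/29 ≈ -0.034483)
V(n) = -n/2 (V(n) = n*(-½) = -n/2)
V(M)³ = (-½*(-1/29))³ = (1/58)³ = 1/195112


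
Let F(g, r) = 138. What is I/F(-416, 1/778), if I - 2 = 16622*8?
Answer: 22163/23 ≈ 963.61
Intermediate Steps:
I = 132978 (I = 2 + 16622*8 = 2 + 132976 = 132978)
I/F(-416, 1/778) = 132978/138 = 132978*(1/138) = 22163/23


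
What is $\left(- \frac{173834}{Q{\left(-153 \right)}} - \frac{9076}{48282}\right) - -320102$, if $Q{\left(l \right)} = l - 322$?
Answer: $\frac{3674796002494}{11466975} \approx 3.2047 \cdot 10^{5}$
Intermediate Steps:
$Q{\left(l \right)} = -322 + l$
$\left(- \frac{173834}{Q{\left(-153 \right)}} - \frac{9076}{48282}\right) - -320102 = \left(- \frac{173834}{-322 - 153} - \frac{9076}{48282}\right) - -320102 = \left(- \frac{173834}{-475} - \frac{4538}{24141}\right) + 320102 = \left(\left(-173834\right) \left(- \frac{1}{475}\right) - \frac{4538}{24141}\right) + 320102 = \left(\frac{173834}{475} - \frac{4538}{24141}\right) + 320102 = \frac{4194371044}{11466975} + 320102 = \frac{3674796002494}{11466975}$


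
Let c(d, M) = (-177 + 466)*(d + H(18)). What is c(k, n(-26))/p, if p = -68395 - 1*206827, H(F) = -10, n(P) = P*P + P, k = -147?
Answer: 45373/275222 ≈ 0.16486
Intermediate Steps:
n(P) = P + P² (n(P) = P² + P = P + P²)
p = -275222 (p = -68395 - 206827 = -275222)
c(d, M) = -2890 + 289*d (c(d, M) = (-177 + 466)*(d - 10) = 289*(-10 + d) = -2890 + 289*d)
c(k, n(-26))/p = (-2890 + 289*(-147))/(-275222) = (-2890 - 42483)*(-1/275222) = -45373*(-1/275222) = 45373/275222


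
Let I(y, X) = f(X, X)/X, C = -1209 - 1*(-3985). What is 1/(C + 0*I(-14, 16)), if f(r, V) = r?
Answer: 1/2776 ≈ 0.00036023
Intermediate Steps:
C = 2776 (C = -1209 + 3985 = 2776)
I(y, X) = 1 (I(y, X) = X/X = 1)
1/(C + 0*I(-14, 16)) = 1/(2776 + 0*1) = 1/(2776 + 0) = 1/2776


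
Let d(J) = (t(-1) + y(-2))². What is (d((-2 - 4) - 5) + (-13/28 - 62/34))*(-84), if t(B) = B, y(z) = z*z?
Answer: -9585/17 ≈ -563.82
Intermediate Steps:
y(z) = z²
d(J) = 9 (d(J) = (-1 + (-2)²)² = (-1 + 4)² = 3² = 9)
(d((-2 - 4) - 5) + (-13/28 - 62/34))*(-84) = (9 + (-13/28 - 62/34))*(-84) = (9 + (-13*1/28 - 62*1/34))*(-84) = (9 + (-13/28 - 31/17))*(-84) = (9 - 1089/476)*(-84) = (3195/476)*(-84) = -9585/17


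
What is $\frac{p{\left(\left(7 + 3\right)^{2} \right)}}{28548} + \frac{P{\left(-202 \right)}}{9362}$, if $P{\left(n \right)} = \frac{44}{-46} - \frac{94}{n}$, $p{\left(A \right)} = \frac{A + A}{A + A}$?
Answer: $- \frac{5412671}{310429895724} \approx -1.7436 \cdot 10^{-5}$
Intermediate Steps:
$p{\left(A \right)} = 1$ ($p{\left(A \right)} = \frac{2 A}{2 A} = 2 A \frac{1}{2 A} = 1$)
$P{\left(n \right)} = - \frac{22}{23} - \frac{94}{n}$ ($P{\left(n \right)} = 44 \left(- \frac{1}{46}\right) - \frac{94}{n} = - \frac{22}{23} - \frac{94}{n}$)
$\frac{p{\left(\left(7 + 3\right)^{2} \right)}}{28548} + \frac{P{\left(-202 \right)}}{9362} = 1 \cdot \frac{1}{28548} + \frac{- \frac{22}{23} - \frac{94}{-202}}{9362} = 1 \cdot \frac{1}{28548} + \left(- \frac{22}{23} - - \frac{47}{101}\right) \frac{1}{9362} = \frac{1}{28548} + \left(- \frac{22}{23} + \frac{47}{101}\right) \frac{1}{9362} = \frac{1}{28548} - \frac{1141}{21747926} = - \frac{5412671}{310429895724}$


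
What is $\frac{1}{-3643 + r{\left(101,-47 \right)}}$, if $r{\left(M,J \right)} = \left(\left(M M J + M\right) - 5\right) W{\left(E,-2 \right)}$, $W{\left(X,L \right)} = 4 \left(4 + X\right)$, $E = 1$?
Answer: $- \frac{1}{9590663} \approx -1.0427 \cdot 10^{-7}$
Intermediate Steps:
$W{\left(X,L \right)} = 16 + 4 X$
$r{\left(M,J \right)} = -100 + 20 M + 20 J M^{2}$ ($r{\left(M,J \right)} = \left(\left(M M J + M\right) - 5\right) \left(16 + 4 \cdot 1\right) = \left(\left(M^{2} J + M\right) - 5\right) \left(16 + 4\right) = \left(\left(J M^{2} + M\right) - 5\right) 20 = \left(\left(M + J M^{2}\right) - 5\right) 20 = \left(-5 + M + J M^{2}\right) 20 = -100 + 20 M + 20 J M^{2}$)
$\frac{1}{-3643 + r{\left(101,-47 \right)}} = \frac{1}{-3643 + \left(-100 + 20 \cdot 101 + 20 \left(-47\right) 101^{2}\right)} = \frac{1}{-3643 + \left(-100 + 2020 + 20 \left(-47\right) 10201\right)} = \frac{1}{-3643 - 9587020} = \frac{1}{-9590663} = - \frac{1}{9590663}$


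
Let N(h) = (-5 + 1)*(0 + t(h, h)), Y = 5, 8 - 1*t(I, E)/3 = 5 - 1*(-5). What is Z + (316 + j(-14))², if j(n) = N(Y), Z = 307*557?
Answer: 286599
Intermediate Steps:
t(I, E) = -6 (t(I, E) = 24 - 3*(5 - 1*(-5)) = 24 - 3*(5 + 5) = 24 - 3*10 = 24 - 30 = -6)
Z = 170999
N(h) = 24 (N(h) = (-5 + 1)*(0 - 6) = -4*(-6) = 24)
j(n) = 24
Z + (316 + j(-14))² = 170999 + (316 + 24)² = 170999 + 340² = 170999 + 115600 = 286599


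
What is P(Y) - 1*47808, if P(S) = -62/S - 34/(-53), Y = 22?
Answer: -27873333/583 ≈ -47810.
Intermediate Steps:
P(S) = 34/53 - 62/S (P(S) = -62/S - 34*(-1/53) = -62/S + 34/53 = 34/53 - 62/S)
P(Y) - 1*47808 = (34/53 - 62/22) - 1*47808 = (34/53 - 62*1/22) - 47808 = (34/53 - 31/11) - 47808 = -1269/583 - 47808 = -27873333/583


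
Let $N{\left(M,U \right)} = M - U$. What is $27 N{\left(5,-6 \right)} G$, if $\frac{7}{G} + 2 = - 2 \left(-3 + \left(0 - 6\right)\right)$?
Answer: $\frac{2079}{16} \approx 129.94$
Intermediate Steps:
$G = \frac{7}{16}$ ($G = \frac{7}{-2 - 2 \left(-3 + \left(0 - 6\right)\right)} = \frac{7}{-2 - 2 \left(-3 - 6\right)} = \frac{7}{-2 - -18} = \frac{7}{-2 + 18} = \frac{7}{16} \approx 0.4375$)
$27 N{\left(5,-6 \right)} G = 27 \left(5 - -6\right) \frac{7}{16} = 27 \left(5 + 6\right) \frac{7}{16} = 27 \cdot 11 \cdot \frac{7}{16} = 297 \cdot \frac{7}{16} = \frac{2079}{16}$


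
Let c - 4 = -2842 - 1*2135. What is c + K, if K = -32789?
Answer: -37762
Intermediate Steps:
c = -4973 (c = 4 + (-2842 - 1*2135) = 4 + (-2842 - 2135) = 4 - 4977 = -4973)
c + K = -4973 - 32789 = -37762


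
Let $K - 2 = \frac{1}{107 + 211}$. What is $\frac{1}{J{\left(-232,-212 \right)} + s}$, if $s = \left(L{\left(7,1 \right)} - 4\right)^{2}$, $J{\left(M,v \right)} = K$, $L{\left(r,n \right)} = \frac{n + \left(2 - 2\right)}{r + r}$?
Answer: $\frac{31164}{543401} \approx 0.05735$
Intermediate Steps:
$L{\left(r,n \right)} = \frac{n}{2 r}$ ($L{\left(r,n \right)} = \frac{n + \left(2 - 2\right)}{2 r} = \left(n + 0\right) \frac{1}{2 r} = n \frac{1}{2 r} = \frac{n}{2 r}$)
$K = \frac{637}{318}$ ($K = 2 + \frac{1}{107 + 211} = 2 + \frac{1}{318} = \frac{637}{318} \approx 2.0031$)
$J{\left(M,v \right)} = \frac{637}{318}$
$s = \frac{3025}{196}$ ($s = \left(\frac{1}{2} \cdot 1 \cdot \frac{1}{7} - 4\right)^{2} = \left(\frac{1}{14} - 4\right)^{2} = \left(- \frac{55}{14}\right)^{2} = \frac{3025}{196} \approx 15.434$)
$\frac{1}{J{\left(-232,-212 \right)} + s} = \frac{1}{\frac{637}{318} + \frac{3025}{196}} = \frac{1}{\frac{543401}{31164}} = \frac{31164}{543401}$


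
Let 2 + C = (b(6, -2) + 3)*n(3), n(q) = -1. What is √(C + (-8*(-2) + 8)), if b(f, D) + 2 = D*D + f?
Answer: √11 ≈ 3.3166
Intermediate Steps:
b(f, D) = -2 + f + D² (b(f, D) = -2 + (D*D + f) = -2 + (D² + f) = -2 + (f + D²) = -2 + f + D²)
C = -13 (C = -2 + ((-2 + 6 + (-2)²) + 3)*(-1) = -2 + ((-2 + 6 + 4) + 3)*(-1) = -2 + (8 + 3)*(-1) = -2 + 11*(-1) = -2 - 11 = -13)
√(C + (-8*(-2) + 8)) = √(-13 + (-8*(-2) + 8)) = √(-13 + (16 + 8)) = √(-13 + 24) = √11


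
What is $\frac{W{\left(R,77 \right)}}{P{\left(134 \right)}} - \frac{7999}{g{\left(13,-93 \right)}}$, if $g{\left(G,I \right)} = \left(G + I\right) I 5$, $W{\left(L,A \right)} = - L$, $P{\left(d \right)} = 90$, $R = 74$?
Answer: $- \frac{115757}{111600} \approx -1.0372$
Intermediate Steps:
$g{\left(G,I \right)} = 5 I \left(G + I\right)$ ($g{\left(G,I \right)} = I \left(G + I\right) 5 = 5 I \left(G + I\right)$)
$\frac{W{\left(R,77 \right)}}{P{\left(134 \right)}} - \frac{7999}{g{\left(13,-93 \right)}} = \frac{\left(-1\right) 74}{90} - \frac{7999}{5 \left(-93\right) \left(13 - 93\right)} = \left(-74\right) \frac{1}{90} - \frac{7999}{5 \left(-93\right) \left(-80\right)} = - \frac{37}{45} - \frac{7999}{37200} = - \frac{115757}{111600}$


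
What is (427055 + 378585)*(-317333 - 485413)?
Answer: -646724287440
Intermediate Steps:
(427055 + 378585)*(-317333 - 485413) = 805640*(-802746) = -646724287440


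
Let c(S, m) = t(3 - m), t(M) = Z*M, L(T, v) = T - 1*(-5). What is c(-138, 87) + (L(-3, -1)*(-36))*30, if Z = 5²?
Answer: -4260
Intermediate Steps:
Z = 25
L(T, v) = 5 + T (L(T, v) = T + 5 = 5 + T)
t(M) = 25*M
c(S, m) = 75 - 25*m (c(S, m) = 25*(3 - m) = 75 - 25*m)
c(-138, 87) + (L(-3, -1)*(-36))*30 = (75 - 25*87) + ((5 - 3)*(-36))*30 = (75 - 2175) + (2*(-36))*30 = -2100 - 72*30 = -2100 - 2160 = -4260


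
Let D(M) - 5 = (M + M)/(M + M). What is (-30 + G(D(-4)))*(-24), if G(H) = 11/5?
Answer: 3336/5 ≈ 667.20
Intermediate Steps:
D(M) = 6 (D(M) = 5 + (M + M)/(M + M) = 5 + (2*M)/((2*M)) = 5 + (2*M)*(1/(2*M)) = 5 + 1 = 6)
G(H) = 11/5 (G(H) = 11*(1/5) = 11/5)
(-30 + G(D(-4)))*(-24) = (-30 + 11/5)*(-24) = -139/5*(-24) = 3336/5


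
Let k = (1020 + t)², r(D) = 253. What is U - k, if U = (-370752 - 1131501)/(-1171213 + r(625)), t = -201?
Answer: -261810932769/390320 ≈ -6.7076e+5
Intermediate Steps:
U = 500751/390320 (U = (-370752 - 1131501)/(-1171213 + 253) = -1502253/(-1170960) = -1502253*(-1/1170960) = 500751/390320 ≈ 1.2829)
k = 670761 (k = (1020 - 201)² = 819² = 670761)
U - k = 500751/390320 - 1*670761 = 500751/390320 - 670761 = -261810932769/390320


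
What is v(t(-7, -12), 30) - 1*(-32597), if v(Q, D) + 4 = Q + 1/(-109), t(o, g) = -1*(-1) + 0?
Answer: 3552745/109 ≈ 32594.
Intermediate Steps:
t(o, g) = 1 (t(o, g) = 1 + 0 = 1)
v(Q, D) = -437/109 + Q (v(Q, D) = -4 + (Q + 1/(-109)) = -4 + (Q - 1/109) = -4 + (-1/109 + Q) = -437/109 + Q)
v(t(-7, -12), 30) - 1*(-32597) = (-437/109 + 1) - 1*(-32597) = -328/109 + 32597 = 3552745/109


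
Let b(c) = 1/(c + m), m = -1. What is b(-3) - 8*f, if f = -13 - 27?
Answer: 1279/4 ≈ 319.75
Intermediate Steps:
b(c) = 1/(-1 + c) (b(c) = 1/(c - 1) = 1/(-1 + c))
f = -40
b(-3) - 8*f = 1/(-1 - 3) - 8*(-40) = 1/(-4) + 320 = -¼ + 320 = 1279/4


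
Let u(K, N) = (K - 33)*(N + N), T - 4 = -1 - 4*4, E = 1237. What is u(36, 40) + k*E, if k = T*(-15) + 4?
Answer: 246403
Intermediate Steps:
T = -13 (T = 4 + (-1 - 4*4) = 4 + (-1 - 16) = 4 - 17 = -13)
u(K, N) = 2*N*(-33 + K) (u(K, N) = (-33 + K)*(2*N) = 2*N*(-33 + K))
k = 199 (k = -13*(-15) + 4 = 195 + 4 = 199)
u(36, 40) + k*E = 2*40*(-33 + 36) + 199*1237 = 2*40*3 + 246163 = 240 + 246163 = 246403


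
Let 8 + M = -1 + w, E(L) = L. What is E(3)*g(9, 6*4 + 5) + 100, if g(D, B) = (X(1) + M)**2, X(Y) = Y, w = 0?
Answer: 292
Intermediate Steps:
M = -9 (M = -8 + (-1 + 0) = -8 - 1 = -9)
g(D, B) = 64 (g(D, B) = (1 - 9)**2 = (-8)**2 = 64)
E(3)*g(9, 6*4 + 5) + 100 = 3*64 + 100 = 192 + 100 = 292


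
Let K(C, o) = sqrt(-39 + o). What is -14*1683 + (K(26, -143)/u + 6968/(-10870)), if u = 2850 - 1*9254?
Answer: -128062954/5435 - I*sqrt(182)/6404 ≈ -23563.0 - 0.0021066*I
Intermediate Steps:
u = -6404 (u = 2850 - 9254 = -6404)
-14*1683 + (K(26, -143)/u + 6968/(-10870)) = -14*1683 + (sqrt(-39 - 143)/(-6404) + 6968/(-10870)) = -23562 + (sqrt(-182)*(-1/6404) + 6968*(-1/10870)) = -23562 + ((I*sqrt(182))*(-1/6404) - 3484/5435) = -23562 + (-I*sqrt(182)/6404 - 3484/5435) = -23562 + (-3484/5435 - I*sqrt(182)/6404) = -128062954/5435 - I*sqrt(182)/6404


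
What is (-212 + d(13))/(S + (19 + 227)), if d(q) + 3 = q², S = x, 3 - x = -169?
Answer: -23/209 ≈ -0.11005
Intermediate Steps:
x = 172 (x = 3 - 1*(-169) = 3 + 169 = 172)
S = 172
d(q) = -3 + q²
(-212 + d(13))/(S + (19 + 227)) = (-212 + (-3 + 13²))/(172 + (19 + 227)) = (-212 + (-3 + 169))/(172 + 246) = (-212 + 166)/418 = -46*1/418 = -23/209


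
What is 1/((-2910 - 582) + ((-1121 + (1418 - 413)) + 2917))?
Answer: -1/691 ≈ -0.0014472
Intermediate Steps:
1/((-2910 - 582) + ((-1121 + (1418 - 413)) + 2917)) = 1/(-3492 + ((-1121 + 1005) + 2917)) = 1/(-3492 + (-116 + 2917)) = 1/(-3492 + 2801) = 1/(-691) = -1/691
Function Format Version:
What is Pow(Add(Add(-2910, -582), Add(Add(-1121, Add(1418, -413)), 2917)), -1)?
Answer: Rational(-1, 691) ≈ -0.0014472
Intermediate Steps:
Pow(Add(Add(-2910, -582), Add(Add(-1121, Add(1418, -413)), 2917)), -1) = Pow(Add(-3492, Add(Add(-1121, 1005), 2917)), -1) = Pow(Add(-3492, Add(-116, 2917)), -1) = Pow(Add(-3492, 2801), -1) = Pow(-691, -1) = Rational(-1, 691)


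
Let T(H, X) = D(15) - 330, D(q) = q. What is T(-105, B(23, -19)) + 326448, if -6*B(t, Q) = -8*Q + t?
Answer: 326133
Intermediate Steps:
B(t, Q) = -t/6 + 4*Q/3 (B(t, Q) = -(-8*Q + t)/6 = -(t - 8*Q)/6 = -t/6 + 4*Q/3)
T(H, X) = -315 (T(H, X) = 15 - 330 = -315)
T(-105, B(23, -19)) + 326448 = -315 + 326448 = 326133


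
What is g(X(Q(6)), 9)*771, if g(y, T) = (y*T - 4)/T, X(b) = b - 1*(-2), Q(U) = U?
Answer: 17476/3 ≈ 5825.3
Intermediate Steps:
X(b) = 2 + b (X(b) = b + 2 = 2 + b)
g(y, T) = (-4 + T*y)/T (g(y, T) = (T*y - 4)/T = (-4 + T*y)/T)
g(X(Q(6)), 9)*771 = ((2 + 6) - 4/9)*771 = (8 - 4*⅑)*771 = (8 - 4/9)*771 = (68/9)*771 = 17476/3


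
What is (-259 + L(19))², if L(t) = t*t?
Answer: 10404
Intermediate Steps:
L(t) = t²
(-259 + L(19))² = (-259 + 19²)² = (-259 + 361)² = 102² = 10404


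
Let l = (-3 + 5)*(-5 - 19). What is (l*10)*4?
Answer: -1920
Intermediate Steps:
l = -48 (l = 2*(-24) = -48)
(l*10)*4 = -48*10*4 = -480*4 = -1920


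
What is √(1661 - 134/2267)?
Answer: √8536055251/2267 ≈ 40.755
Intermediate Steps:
√(1661 - 134/2267) = √(3765353/2267) = √8536055251/2267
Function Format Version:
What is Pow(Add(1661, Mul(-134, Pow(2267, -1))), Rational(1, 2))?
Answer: Mul(Rational(1, 2267), Pow(8536055251, Rational(1, 2))) ≈ 40.755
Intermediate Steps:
Pow(Add(1661, Mul(-134, Pow(2267, -1))), Rational(1, 2)) = Pow(Add(1661, Mul(-134, Rational(1, 2267))), Rational(1, 2)) = Pow(Add(1661, Rational(-134, 2267)), Rational(1, 2)) = Pow(Rational(3765353, 2267), Rational(1, 2)) = Mul(Rational(1, 2267), Pow(8536055251, Rational(1, 2)))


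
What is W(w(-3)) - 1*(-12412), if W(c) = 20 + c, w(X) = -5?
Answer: 12427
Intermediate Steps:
W(w(-3)) - 1*(-12412) = (20 - 5) - 1*(-12412) = 15 + 12412 = 12427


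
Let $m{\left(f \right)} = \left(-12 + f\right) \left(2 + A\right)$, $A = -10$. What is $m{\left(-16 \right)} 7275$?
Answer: $1629600$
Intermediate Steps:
$m{\left(f \right)} = 96 - 8 f$ ($m{\left(f \right)} = \left(-12 + f\right) \left(2 - 10\right) = \left(-12 + f\right) \left(-8\right) = 96 - 8 f$)
$m{\left(-16 \right)} 7275 = \left(96 - -128\right) 7275 = \left(96 + 128\right) 7275 = 224 \cdot 7275 = 1629600$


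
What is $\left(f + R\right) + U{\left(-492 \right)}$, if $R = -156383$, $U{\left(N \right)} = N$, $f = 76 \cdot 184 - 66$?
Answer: $-142957$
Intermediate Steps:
$f = 13918$ ($f = 13984 - 66 = 13918$)
$\left(f + R\right) + U{\left(-492 \right)} = \left(13918 - 156383\right) - 492 = -142465 - 492 = -142957$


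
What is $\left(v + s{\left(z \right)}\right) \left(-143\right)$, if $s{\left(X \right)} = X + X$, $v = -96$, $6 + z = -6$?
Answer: $17160$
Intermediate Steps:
$z = -12$ ($z = -6 - 6 = -12$)
$s{\left(X \right)} = 2 X$
$\left(v + s{\left(z \right)}\right) \left(-143\right) = \left(-96 + 2 \left(-12\right)\right) \left(-143\right) = \left(-96 - 24\right) \left(-143\right) = \left(-120\right) \left(-143\right) = 17160$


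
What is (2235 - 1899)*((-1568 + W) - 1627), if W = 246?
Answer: -990864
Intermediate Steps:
(2235 - 1899)*((-1568 + W) - 1627) = (2235 - 1899)*((-1568 + 246) - 1627) = 336*(-1322 - 1627) = 336*(-2949) = -990864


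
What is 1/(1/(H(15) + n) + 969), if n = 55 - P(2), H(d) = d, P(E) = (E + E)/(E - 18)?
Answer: 281/272293 ≈ 0.0010320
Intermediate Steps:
P(E) = 2*E/(-18 + E) (P(E) = (2*E)/(-18 + E) = 2*E/(-18 + E))
n = 221/4 (n = 55 - 2*2/(-18 + 2) = 55 - 2*2/(-16) = 55 - 2*2*(-1)/16 = 55 - 1*(-1/4) = 55 + 1/4 = 221/4 ≈ 55.250)
1/(1/(H(15) + n) + 969) = 1/(1/(15 + 221/4) + 969) = 1/(1/(281/4) + 969) = 1/(4/281 + 969) = 1/(272293/281) = 281/272293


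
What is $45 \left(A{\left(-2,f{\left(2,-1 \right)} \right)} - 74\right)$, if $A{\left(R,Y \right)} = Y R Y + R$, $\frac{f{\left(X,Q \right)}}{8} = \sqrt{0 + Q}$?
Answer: $2340$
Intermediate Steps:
$f{\left(X,Q \right)} = 8 \sqrt{Q}$ ($f{\left(X,Q \right)} = 8 \sqrt{0 + Q} = 8 \sqrt{Q}$)
$A{\left(R,Y \right)} = R + R Y^{2}$ ($A{\left(R,Y \right)} = R Y Y + R = R Y^{2} + R = R + R Y^{2}$)
$45 \left(A{\left(-2,f{\left(2,-1 \right)} \right)} - 74\right) = 45 \left(- 2 \left(1 + \left(8 \sqrt{-1}\right)^{2}\right) - 74\right) = 45 \left(- 2 \left(1 + \left(8 i\right)^{2}\right) - 74\right) = 45 \left(- 2 \left(1 - 64\right) - 74\right) = 45 \left(\left(-2\right) \left(-63\right) - 74\right) = 45 \left(126 - 74\right) = 45 \cdot 52 = 2340$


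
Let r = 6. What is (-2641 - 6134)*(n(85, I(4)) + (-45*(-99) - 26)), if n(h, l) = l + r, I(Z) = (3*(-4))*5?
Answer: -38390625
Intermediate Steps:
I(Z) = -60 (I(Z) = -12*5 = -60)
n(h, l) = 6 + l (n(h, l) = l + 6 = 6 + l)
(-2641 - 6134)*(n(85, I(4)) + (-45*(-99) - 26)) = (-2641 - 6134)*((6 - 60) + (-45*(-99) - 26)) = -8775*(-54 + (4455 - 26)) = -8775*(-54 + 4429) = -8775*4375 = -38390625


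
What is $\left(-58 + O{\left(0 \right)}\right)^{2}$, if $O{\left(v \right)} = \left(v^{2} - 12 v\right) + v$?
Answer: $3364$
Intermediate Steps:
$O{\left(v \right)} = v^{2} - 11 v$
$\left(-58 + O{\left(0 \right)}\right)^{2} = \left(-58 + 0 \left(-11 + 0\right)\right)^{2} = \left(-58 + 0 \left(-11\right)\right)^{2} = \left(-58 + 0\right)^{2} = \left(-58\right)^{2} = 3364$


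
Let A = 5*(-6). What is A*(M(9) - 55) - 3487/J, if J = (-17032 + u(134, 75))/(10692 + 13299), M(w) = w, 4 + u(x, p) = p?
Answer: 107062797/16961 ≈ 6312.3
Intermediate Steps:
u(x, p) = -4 + p
J = -16961/23991 (J = (-17032 + (-4 + 75))/(10692 + 13299) = (-17032 + 71)/23991 = -16961*1/23991 = -16961/23991 ≈ -0.70697)
A = -30
A*(M(9) - 55) - 3487/J = -30*(9 - 55) - 3487/(-16961/23991) = -30*(-46) - 3487*(-23991/16961) = 1380 + 83656617/16961 = 107062797/16961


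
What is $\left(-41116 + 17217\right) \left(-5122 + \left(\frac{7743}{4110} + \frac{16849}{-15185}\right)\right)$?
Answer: $\frac{509235884352791}{4160690} \approx 1.2239 \cdot 10^{8}$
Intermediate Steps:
$\left(-41116 + 17217\right) \left(-5122 + \left(\frac{7743}{4110} + \frac{16849}{-15185}\right)\right) = - 23899 \left(-5122 + \left(7743 \cdot \frac{1}{4110} + 16849 \left(- \frac{1}{15185}\right)\right)\right) = - 23899 \left(-5122 + \left(\frac{2581}{1370} - \frac{16849}{15185}\right)\right) = - 23899 \left(-5122 + \frac{3221871}{4160690}\right) = \left(-23899\right) \left(- \frac{21307832309}{4160690}\right) = \frac{509235884352791}{4160690}$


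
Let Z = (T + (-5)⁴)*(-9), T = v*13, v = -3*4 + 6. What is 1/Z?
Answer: -1/4923 ≈ -0.00020313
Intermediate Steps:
v = -6 (v = -12 + 6 = -6)
T = -78 (T = -6*13 = -78)
Z = -4923 (Z = (-78 + (-5)⁴)*(-9) = (-78 + 625)*(-9) = 547*(-9) = -4923)
1/Z = 1/(-4923) = -1/4923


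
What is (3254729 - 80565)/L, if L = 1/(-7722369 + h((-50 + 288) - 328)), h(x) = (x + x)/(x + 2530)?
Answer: -1495236020429214/61 ≈ -2.4512e+13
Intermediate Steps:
h(x) = 2*x/(2530 + x) (h(x) = (2*x)/(2530 + x) = 2*x/(2530 + x))
L = -122/942129027 (L = 1/(-7722369 + 2*((-50 + 288) - 328)/(2530 + ((-50 + 288) - 328))) = 1/(-7722369 + 2*(238 - 328)/(2530 + (238 - 328))) = 1/(-7722369 + 2*(-90)/(2530 - 90)) = 1/(-7722369 + 2*(-90)/2440) = 1/(-7722369 + 2*(-90)*(1/2440)) = 1/(-7722369 - 9/122) = 1/(-942129027/122) = -122/942129027 ≈ -1.2949e-7)
(3254729 - 80565)/L = (3254729 - 80565)/(-122/942129027) = 3174164*(-942129027/122) = -1495236020429214/61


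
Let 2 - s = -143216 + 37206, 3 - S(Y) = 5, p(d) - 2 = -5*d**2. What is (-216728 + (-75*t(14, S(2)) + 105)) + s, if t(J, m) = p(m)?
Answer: -109261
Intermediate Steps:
p(d) = 2 - 5*d**2
S(Y) = -2 (S(Y) = 3 - 1*5 = 3 - 5 = -2)
t(J, m) = 2 - 5*m**2
s = 106012 (s = 2 - (-143216 + 37206) = 2 - 1*(-106010) = 2 + 106010 = 106012)
(-216728 + (-75*t(14, S(2)) + 105)) + s = (-216728 + (-75*(2 - 5*(-2)**2) + 105)) + 106012 = (-216728 + (-75*(2 - 5*4) + 105)) + 106012 = (-216728 + (-75*(2 - 20) + 105)) + 106012 = (-216728 + (-75*(-18) + 105)) + 106012 = (-216728 + (1350 + 105)) + 106012 = (-216728 + 1455) + 106012 = -215273 + 106012 = -109261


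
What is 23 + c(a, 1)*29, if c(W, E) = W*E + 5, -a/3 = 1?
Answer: 81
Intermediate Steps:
a = -3 (a = -3*1 = -3)
c(W, E) = 5 + E*W (c(W, E) = E*W + 5 = 5 + E*W)
23 + c(a, 1)*29 = 23 + (5 + 1*(-3))*29 = 23 + (5 - 3)*29 = 23 + 2*29 = 23 + 58 = 81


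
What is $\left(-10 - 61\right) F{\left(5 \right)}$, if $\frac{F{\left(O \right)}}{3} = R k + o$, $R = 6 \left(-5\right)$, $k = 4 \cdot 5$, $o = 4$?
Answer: $126948$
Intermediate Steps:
$k = 20$
$R = -30$
$F{\left(O \right)} = -1788$ ($F{\left(O \right)} = 3 \left(\left(-30\right) 20 + 4\right) = 3 \left(-600 + 4\right) = 3 \left(-596\right) = -1788$)
$\left(-10 - 61\right) F{\left(5 \right)} = \left(-10 - 61\right) \left(-1788\right) = \left(-71\right) \left(-1788\right) = 126948$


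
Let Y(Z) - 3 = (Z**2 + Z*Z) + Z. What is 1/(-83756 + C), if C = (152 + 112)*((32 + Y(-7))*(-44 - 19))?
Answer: -1/2179388 ≈ -4.5884e-7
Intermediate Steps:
Y(Z) = 3 + Z + 2*Z**2 (Y(Z) = 3 + ((Z**2 + Z*Z) + Z) = 3 + ((Z**2 + Z**2) + Z) = 3 + (2*Z**2 + Z) = 3 + (Z + 2*Z**2) = 3 + Z + 2*Z**2)
C = -2095632 (C = (152 + 112)*((32 + (3 - 7 + 2*(-7)**2))*(-44 - 19)) = 264*((32 + (3 - 7 + 2*49))*(-63)) = 264*((32 + (3 - 7 + 98))*(-63)) = 264*((32 + 94)*(-63)) = 264*(126*(-63)) = 264*(-7938) = -2095632)
1/(-83756 + C) = 1/(-83756 - 2095632) = 1/(-2179388) = -1/2179388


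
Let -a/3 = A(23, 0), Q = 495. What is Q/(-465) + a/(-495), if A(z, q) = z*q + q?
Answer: -33/31 ≈ -1.0645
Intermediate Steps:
A(z, q) = q + q*z (A(z, q) = q*z + q = q + q*z)
a = 0 (a = -0*(1 + 23) = -0*24 = -3*0 = 0)
Q/(-465) + a/(-495) = 495/(-465) + 0/(-495) = 495*(-1/465) + 0*(-1/495) = -33/31 + 0 = -33/31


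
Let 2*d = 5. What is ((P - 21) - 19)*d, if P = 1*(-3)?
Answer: -215/2 ≈ -107.50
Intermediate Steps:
d = 5/2 (d = (½)*5 = 5/2 ≈ 2.5000)
P = -3
((P - 21) - 19)*d = ((-3 - 21) - 19)*(5/2) = (-24 - 19)*(5/2) = -43*5/2 = -215/2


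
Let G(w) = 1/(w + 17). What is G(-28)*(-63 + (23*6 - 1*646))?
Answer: 571/11 ≈ 51.909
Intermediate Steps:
G(w) = 1/(17 + w)
G(-28)*(-63 + (23*6 - 1*646)) = (-63 + (23*6 - 1*646))/(17 - 28) = (-63 + (138 - 646))/(-11) = -(-63 - 508)/11 = -1/11*(-571) = 571/11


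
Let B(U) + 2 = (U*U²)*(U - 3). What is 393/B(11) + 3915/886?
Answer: 10506822/2358089 ≈ 4.4557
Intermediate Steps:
B(U) = -2 + U³*(-3 + U) (B(U) = -2 + (U*U²)*(U - 3) = -2 + U³*(-3 + U))
393/B(11) + 3915/886 = 393/(-2 + 11⁴ - 3*11³) + 3915/886 = 393/(-2 + 14641 - 3*1331) + 3915*(1/886) = 393/(-2 + 14641 - 3993) + 3915/886 = 393/10646 + 3915/886 = 10506822/2358089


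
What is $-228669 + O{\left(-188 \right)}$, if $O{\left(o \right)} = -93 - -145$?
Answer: $-228617$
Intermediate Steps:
$O{\left(o \right)} = 52$ ($O{\left(o \right)} = -93 + 145 = 52$)
$-228669 + O{\left(-188 \right)} = -228669 + 52 = -228617$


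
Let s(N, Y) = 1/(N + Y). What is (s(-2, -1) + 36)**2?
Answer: 11449/9 ≈ 1272.1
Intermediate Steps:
(s(-2, -1) + 36)**2 = (1/(-2 - 1) + 36)**2 = (1/(-3) + 36)**2 = (-1/3 + 36)**2 = (107/3)**2 = 11449/9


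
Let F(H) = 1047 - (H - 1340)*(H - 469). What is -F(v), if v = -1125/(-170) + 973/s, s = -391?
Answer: 379120667751/611524 ≈ 6.1996e+5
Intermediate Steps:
v = 3229/782 (v = -1125/(-170) + 973/(-391) = -1125*(-1/170) + 973*(-1/391) = 225/34 - 973/391 = 3229/782 ≈ 4.1292)
F(H) = 1047 - (-1340 + H)*(-469 + H)
-F(v) = -(-627413 - (3229/782)² + 1809*(3229/782)) = -(-627413 - 1*10426441/611524 + 5841261/782) = -(-627413 - 10426441/611524 + 5841261/782) = -1*(-379120667751/611524) = 379120667751/611524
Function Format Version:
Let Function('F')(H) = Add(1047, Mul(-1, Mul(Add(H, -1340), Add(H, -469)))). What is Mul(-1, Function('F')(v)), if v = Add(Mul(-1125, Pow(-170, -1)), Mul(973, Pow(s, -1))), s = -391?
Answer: Rational(379120667751, 611524) ≈ 6.1996e+5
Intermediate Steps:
v = Rational(3229, 782) (v = Add(Mul(-1125, Pow(-170, -1)), Mul(973, Pow(-391, -1))) = Add(Mul(-1125, Rational(-1, 170)), Mul(973, Rational(-1, 391))) = Add(Rational(225, 34), Rational(-973, 391)) = Rational(3229, 782) ≈ 4.1292)
Function('F')(H) = Add(1047, Mul(-1, Add(-1340, H), Add(-469, H))) (Function('F')(H) = Add(1047, Mul(-1, Mul(Add(-1340, H), Add(-469, H)))) = Add(1047, Mul(-1, Add(-1340, H), Add(-469, H))))
Mul(-1, Function('F')(v)) = Mul(-1, Add(-627413, Mul(-1, Pow(Rational(3229, 782), 2)), Mul(1809, Rational(3229, 782)))) = Mul(-1, Add(-627413, Mul(-1, Rational(10426441, 611524)), Rational(5841261, 782))) = Mul(-1, Add(-627413, Rational(-10426441, 611524), Rational(5841261, 782))) = Mul(-1, Rational(-379120667751, 611524)) = Rational(379120667751, 611524)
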